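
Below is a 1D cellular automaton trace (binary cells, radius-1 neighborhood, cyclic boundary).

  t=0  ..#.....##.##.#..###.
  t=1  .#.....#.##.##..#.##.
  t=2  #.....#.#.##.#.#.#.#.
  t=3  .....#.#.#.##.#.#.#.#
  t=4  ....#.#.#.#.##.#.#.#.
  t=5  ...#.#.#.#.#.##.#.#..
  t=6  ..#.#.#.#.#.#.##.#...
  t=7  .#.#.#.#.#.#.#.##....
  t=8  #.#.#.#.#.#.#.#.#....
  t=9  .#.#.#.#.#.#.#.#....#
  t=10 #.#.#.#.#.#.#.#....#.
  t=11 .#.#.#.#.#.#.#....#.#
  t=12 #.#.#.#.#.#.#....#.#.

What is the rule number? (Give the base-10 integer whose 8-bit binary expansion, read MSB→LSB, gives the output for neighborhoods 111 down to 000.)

226

  [7] ### => #  t=0,i=18
  [6] ##. => #  t=0,i=9
  [5] #.# => #  t=0,i=10
  [4] #.. => .  t=0,i=3
  [3] .## => .  t=0,i=8
  [2] .#. => .  t=0,i=2
  [1] ..# => #  t=0,i=1
  [0] ... => .  t=0,i=0
  bits 11100010 = 226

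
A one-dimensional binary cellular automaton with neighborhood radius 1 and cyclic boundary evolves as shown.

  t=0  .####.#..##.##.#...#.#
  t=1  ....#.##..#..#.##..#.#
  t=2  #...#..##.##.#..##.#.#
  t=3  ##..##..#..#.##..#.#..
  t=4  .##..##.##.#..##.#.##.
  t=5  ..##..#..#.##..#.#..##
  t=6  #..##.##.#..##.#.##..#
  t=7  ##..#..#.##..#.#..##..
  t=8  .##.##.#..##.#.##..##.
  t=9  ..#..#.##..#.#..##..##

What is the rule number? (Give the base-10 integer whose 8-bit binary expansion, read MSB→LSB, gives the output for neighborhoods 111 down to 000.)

84

  ###|.  b7=0 t=0,i=2
  ##.|#  b6=1 t=0,i=4
  #.#|.  b5=0 t=0,i=0
  #..|#  b4=1 t=0,i=7
  .##|.  b3=0 t=0,i=1
  .#.|#  b2=1 t=0,i=6
  ..#|.  b1=0 t=0,i=8
  ...|.  b0=0 t=0,i=17
  bits 01010100 = 84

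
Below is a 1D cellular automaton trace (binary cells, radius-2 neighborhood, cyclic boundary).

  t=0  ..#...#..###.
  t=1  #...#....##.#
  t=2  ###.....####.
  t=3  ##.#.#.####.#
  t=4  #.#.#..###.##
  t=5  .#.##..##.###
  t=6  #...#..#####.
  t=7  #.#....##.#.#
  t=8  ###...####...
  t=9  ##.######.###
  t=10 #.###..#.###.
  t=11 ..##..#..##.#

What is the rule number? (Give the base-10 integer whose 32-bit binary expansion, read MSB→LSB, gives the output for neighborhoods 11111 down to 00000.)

  #####|.  b31=0 t=6,i=9
  ####.|#  b30=1 t=2,i=10
  ###.#|.  b29=0 t=2,i=11
  ###..|.  b28=0 t=0,i=11
  ##.##|#  b27=1 t=1,i=11
  ##.#.|#  b26=1 t=3,i=2
  ##..#|.  b25=0 t=5,i=5
  ##...|#  b24=1 t=0,i=12
  #.###|#  b23=1 t=2,i=0
  #.##.|.  b22=0 t=1,i=12
  #.#.#|.  b21=0 t=3,i=3
  #.#..|#  b20=1 t=4,i=4
  #..##|.  b19=0 t=0,i=8
  #..#.|#  b18=1 t=10,i=6
  #...#|#  b17=1 t=0,i=0
  #....|.  b16=0 t=1,i=6
  .####|#  b15=1 t=2,i=9
  .###.|#  b14=1 t=0,i=10
  .##.#|#  b13=1 t=1,i=10
  .##..|#  b12=1 t=1,i=0
  .#.##|.  b11=0 t=3,i=6
  .#.#.|#  b10=1 t=3,i=4
  .#..#|.  b9=0 t=0,i=7
  .#...|.  b8=0 t=0,i=3
  ..###|#  b7=1 t=0,i=9
  ..##.|#  b6=1 t=1,i=9
  ..#.#|.  b5=0 t=10,i=7
  ..#..|.  b4=0 t=0,i=2
  ...##|#  b3=1 t=1,i=8
  ...#.|.  b2=0 t=0,i=1
  ....#|.  b1=0 t=1,i=7
  .....|#  b0=1 t=2,i=5
  bits 01001101100101101111010011001001 = 1301738697

1301738697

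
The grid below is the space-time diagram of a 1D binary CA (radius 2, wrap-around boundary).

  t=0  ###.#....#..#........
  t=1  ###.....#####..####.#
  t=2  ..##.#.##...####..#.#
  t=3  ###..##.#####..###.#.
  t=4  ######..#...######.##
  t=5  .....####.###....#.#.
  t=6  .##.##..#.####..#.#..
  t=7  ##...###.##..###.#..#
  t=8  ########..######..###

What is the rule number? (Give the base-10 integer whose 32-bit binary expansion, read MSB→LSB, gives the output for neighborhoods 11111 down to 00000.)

867065565

  nb #####: next=.  (t=1,i=10, bit31=0)
  nb ####.: next=.  (t=1,i=1, bit30=0)
  nb ###.#: next=#  (t=0,i=2, bit29=1)
  nb ###..: next=#  (t=1,i=2, bit28=1)
  nb ##.##: next=.  (t=1,i=19, bit27=0)
  nb ##.#.: next=.  (t=0,i=3, bit26=0)
  nb ##..#: next=#  (t=1,i=13, bit25=1)
  nb ##...: next=#  (t=1,i=3, bit24=1)
  nb #.###: next=#  (t=1,i=20, bit23=1)
  nb #.##.: next=.  (t=2,i=7, bit22=0)
  nb #.#.#: next=#  (t=2,i=5, bit21=1)
  nb #.#..: next=.  (t=0,i=4, bit20=0)
  nb #..##: next=#  (t=1,i=14, bit19=1)
  nb #..#.: next=#  (t=0,i=11, bit18=1)
  nb #...#: next=#  (t=2,i=10, bit17=1)
  nb #....: next=.  (t=0,i=6, bit16=0)
  nb .####: next=.  (t=1,i=0, bit15=0)
  nb .###.: next=#  (t=0,i=1, bit14=1)
  nb .##.#: next=.  (t=2,i=3, bit13=0)
  nb .##..: next=#  (t=2,i=8, bit12=1)
  nb .#.##: next=#  (t=2,i=6, bit11=1)
  nb .#.#.: next=#  (t=2,i=19, bit10=1)
  nb .#..#: next=#  (t=0,i=10, bit9=1)
  nb .#...: next=.  (t=0,i=5, bit8=0)
  nb ..###: next=#  (t=0,i=0, bit7=1)
  nb ..##.: next=#  (t=2,i=2, bit6=1)
  nb ..#.#: next=.  (t=2,i=18, bit5=0)
  nb ..#..: next=#  (t=0,i=9, bit4=1)
  nb ...##: next=#  (t=0,i=20, bit3=1)
  nb ...#.: next=#  (t=0,i=8, bit2=1)
  nb ....#: next=.  (t=0,i=7, bit1=0)
  nb .....: next=#  (t=0,i=15, bit0=1)
  bits 00110011101011100101111011011101 = 867065565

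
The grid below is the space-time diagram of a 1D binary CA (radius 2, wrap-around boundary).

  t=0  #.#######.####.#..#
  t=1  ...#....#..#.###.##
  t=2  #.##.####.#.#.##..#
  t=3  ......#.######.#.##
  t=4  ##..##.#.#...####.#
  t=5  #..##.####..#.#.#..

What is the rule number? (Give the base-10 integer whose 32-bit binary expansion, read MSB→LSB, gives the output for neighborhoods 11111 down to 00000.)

  ##### -> .   bit 31 = 0  t=0,i=4
  ####. -> .   bit 30 = 0  t=0,i=7
  ###.# -> #   bit 29 = 1  t=0,i=8
  ###.. -> .   bit 28 = 0  t=4,i=1
  ##.## -> .   bit 27 = 0  t=0,i=1
  ##.#. -> #   bit 26 = 1  t=0,i=14
  ##..# -> .   bit 25 = 0  t=2,i=16
  ##... -> #   bit 24 = 1  t=1,i=0
  #.### -> .   bit 23 = 0  t=0,i=2
  #.##. -> .   bit 22 = 0  t=1,i=17
  #.#.# -> #   bit 21 = 1  t=2,i=10
  #.#.. -> #   bit 20 = 1  t=0,i=15
  #..## -> #   bit 19 = 1  t=0,i=17
  #..#. -> #   bit 18 = 1  t=1,i=10
  #...# -> .   bit 17 = 0  t=1,i=1
  #.... -> #   bit 16 = 1  t=1,i=5
  .#### -> #   bit 15 = 1  t=0,i=3
  .###. -> #   bit 14 = 1  t=1,i=14
  .##.# -> .   bit 13 = 0  t=0,i=0
  .##.. -> #   bit 12 = 1  t=1,i=18
  .#.## -> #   bit 11 = 1  t=1,i=12
  .#.#. -> #   bit 10 = 1  t=2,i=11
  .#..# -> .   bit 9 = 0  t=0,i=16
  .#... -> .   bit 8 = 0  t=1,i=4
  ..### -> .   bit 7 = 0  t=4,i=13
  ..##. -> #   bit 6 = 1  t=0,i=18
  ..#.# -> .   bit 5 = 0  t=1,i=11
  ..#.. -> #   bit 4 = 1  t=1,i=3
  ...## -> #   bit 3 = 1  t=4,i=12
  ...#. -> #   bit 2 = 1  t=1,i=2
  ....# -> #   bit 1 = 1  t=1,i=6
  ..... -> .   bit 0 = 0  t=3,i=2
  bits 00100101001111011101110001011110 = 624811102

624811102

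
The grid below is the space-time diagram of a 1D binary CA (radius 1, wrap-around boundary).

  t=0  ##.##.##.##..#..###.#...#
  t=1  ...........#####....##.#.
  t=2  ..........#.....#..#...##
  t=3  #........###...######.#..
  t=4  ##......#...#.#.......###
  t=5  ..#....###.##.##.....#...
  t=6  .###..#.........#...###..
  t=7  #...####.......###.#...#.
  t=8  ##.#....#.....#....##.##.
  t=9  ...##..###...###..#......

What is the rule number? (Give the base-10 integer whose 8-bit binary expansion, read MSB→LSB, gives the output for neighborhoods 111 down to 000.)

22

  ###|.  b7=0 t=0,i=0
  ##.|.  b6=0 t=0,i=1
  #.#|.  b5=0 t=0,i=2
  #..|#  b4=1 t=0,i=11
  .##|.  b3=0 t=0,i=3
  .#.|#  b2=1 t=0,i=13
  ..#|#  b1=1 t=0,i=12
  ...|.  b0=0 t=0,i=22
  bits 00010110 = 22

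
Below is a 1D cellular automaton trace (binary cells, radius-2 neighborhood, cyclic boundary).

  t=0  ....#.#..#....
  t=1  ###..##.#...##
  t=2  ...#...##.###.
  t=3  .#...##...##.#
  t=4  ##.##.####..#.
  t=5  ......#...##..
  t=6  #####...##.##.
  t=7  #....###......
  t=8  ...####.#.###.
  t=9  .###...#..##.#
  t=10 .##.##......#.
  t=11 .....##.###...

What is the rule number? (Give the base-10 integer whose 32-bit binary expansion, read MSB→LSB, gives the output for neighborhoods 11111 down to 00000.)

127292555

  nb #####: next=.  (t=1,i=0, bit31=0)
  nb ####.: next=.  (t=1,i=1, bit30=0)
  nb ###.#: next=.  (t=8,i=6, bit29=0)
  nb ###..: next=.  (t=1,i=2, bit28=0)
  nb ##.##: next=.  (t=2,i=9, bit27=0)
  nb ##.#.: next=#  (t=1,i=7, bit26=1)
  nb ##..#: next=#  (t=1,i=3, bit25=1)
  nb ##...: next=#  (t=2,i=13, bit24=1)
  nb #.###: next=#  (t=2,i=10, bit23=1)
  nb #.##.: next=.  (t=4,i=0, bit22=0)
  nb #.#.#: next=.  (t=3,i=13, bit21=0)
  nb #.#..: next=#  (t=0,i=6, bit20=1)
  nb #..##: next=.  (t=1,i=4, bit19=0)
  nb #..#.: next=#  (t=0,i=8, bit18=1)
  nb #...#: next=#  (t=1,i=10, bit17=1)
  nb #....: next=.  (t=0,i=11, bit16=0)
  nb .####: next=.  (t=1,i=13, bit15=0)
  nb .###.: next=#  (t=2,i=11, bit14=1)
  nb .##.#: next=.  (t=1,i=6, bit13=0)
  nb .##..: next=#  (t=3,i=6, bit12=1)
  nb .#.##: next=.  (t=4,i=13, bit11=0)
  nb .#.#.: next=#  (t=0,i=5, bit10=1)
  nb .#..#: next=.  (t=0,i=7, bit9=0)
  nb .#...: next=.  (t=0,i=10, bit8=0)
  nb ..###: next=#  (t=1,i=12, bit7=1)
  nb ..##.: next=.  (t=1,i=5, bit6=0)
  nb ..#.#: next=.  (t=0,i=4, bit5=0)
  nb ..#..: next=.  (t=0,i=9, bit4=0)
  nb ...##: next=#  (t=1,i=11, bit3=1)
  nb ...#.: next=.  (t=0,i=3, bit2=0)
  nb ....#: next=#  (t=0,i=2, bit1=1)
  nb .....: next=#  (t=0,i=0, bit0=1)
  bits 00000111100101100101010010001011 = 127292555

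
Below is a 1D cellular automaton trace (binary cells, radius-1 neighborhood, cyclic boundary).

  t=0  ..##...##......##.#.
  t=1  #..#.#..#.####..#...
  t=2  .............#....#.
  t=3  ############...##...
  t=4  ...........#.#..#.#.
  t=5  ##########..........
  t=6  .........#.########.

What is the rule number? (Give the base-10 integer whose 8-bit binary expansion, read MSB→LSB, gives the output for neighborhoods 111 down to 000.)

65

  ###|.  b7=0 t=1,i=11
  ##.|#  b6=1 t=0,i=3
  #.#|.  b5=0 t=0,i=17
  #..|.  b4=0 t=0,i=4
  .##|.  b3=0 t=0,i=2
  .#.|.  b2=0 t=0,i=18
  ..#|.  b1=0 t=0,i=1
  ...|#  b0=1 t=0,i=0
  bits 01000001 = 65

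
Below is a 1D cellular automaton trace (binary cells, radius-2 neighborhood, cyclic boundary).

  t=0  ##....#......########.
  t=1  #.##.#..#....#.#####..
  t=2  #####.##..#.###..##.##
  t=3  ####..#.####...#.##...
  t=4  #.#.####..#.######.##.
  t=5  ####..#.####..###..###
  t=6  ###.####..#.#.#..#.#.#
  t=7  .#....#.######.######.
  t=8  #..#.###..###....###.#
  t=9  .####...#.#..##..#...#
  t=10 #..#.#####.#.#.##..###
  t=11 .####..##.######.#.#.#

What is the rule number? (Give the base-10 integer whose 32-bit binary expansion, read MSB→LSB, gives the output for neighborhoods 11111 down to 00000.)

3345428196

  ##### -> #   bit 31 = 1  t=0,i=15
  ####. -> #   bit 30 = 1  t=0,i=19
  ###.# -> .   bit 29 = 0  t=0,i=20
  ###.. -> .   bit 28 = 0  t=1,i=19
  ##.## -> .   bit 27 = 0  t=0,i=21
  ##.#. -> #   bit 26 = 1  t=1,i=4
  ##..# -> #   bit 25 = 1  t=1,i=20
  ##... -> #   bit 24 = 1  t=0,i=2
  #.### -> .   bit 23 = 0  t=1,i=15
  #.##. -> #   bit 22 = 1  t=0,i=0
  #.#.# -> #   bit 21 = 1  t=4,i=0
  #.#.. -> .   bit 20 = 0  t=1,i=5
  #..## -> .   bit 19 = 0  t=2,i=16
  #..#. -> #   bit 18 = 1  t=1,i=7
  #...# -> #   bit 17 = 1  t=3,i=13
  #.... -> #   bit 16 = 1  t=0,i=3
  .#### -> .   bit 15 = 0  t=0,i=14
  .###. -> .   bit 14 = 0  t=2,i=13
  .##.# -> #   bit 13 = 1  t=1,i=3
  .##.. -> .   bit 12 = 0  t=0,i=1
  .#.## -> #   bit 11 = 1  t=1,i=1
  .#.#. -> #   bit 10 = 1  t=4,i=1
  .#..# -> #   bit 9 = 1  t=1,i=6
  .#... -> .   bit 8 = 0  t=0,i=7
  ..### -> #   bit 7 = 1  t=0,i=13
  ..##. -> #   bit 6 = 1  t=2,i=17
  ..#.# -> #   bit 5 = 1  t=1,i=0
  ..#.. -> .   bit 4 = 0  t=0,i=6
  ...## -> .   bit 3 = 0  t=0,i=12
  ...#. -> #   bit 2 = 1  t=0,i=5
  ....# -> .   bit 1 = 0  t=0,i=4
  ..... -> .   bit 0 = 0  t=0,i=9
  bits 11000111011001110010111011100100 = 3345428196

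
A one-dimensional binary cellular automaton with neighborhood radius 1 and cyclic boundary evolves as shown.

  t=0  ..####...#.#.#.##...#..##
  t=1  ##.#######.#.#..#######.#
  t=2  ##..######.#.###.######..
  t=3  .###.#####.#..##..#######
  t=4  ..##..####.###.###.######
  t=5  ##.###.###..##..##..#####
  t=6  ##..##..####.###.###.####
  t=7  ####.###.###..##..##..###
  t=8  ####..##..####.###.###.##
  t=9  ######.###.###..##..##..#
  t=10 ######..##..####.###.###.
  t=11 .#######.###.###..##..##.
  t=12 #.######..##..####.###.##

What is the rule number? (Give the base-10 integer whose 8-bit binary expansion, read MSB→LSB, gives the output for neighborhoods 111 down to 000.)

  nb ###: next=#  (t=0,i=3, bit7=1)
  nb ##.: next=#  (t=0,i=5, bit6=1)
  nb #.#: next=.  (t=0,i=10, bit5=0)
  nb #..: next=#  (t=0,i=0, bit4=1)
  nb .##: next=.  (t=0,i=2, bit3=0)
  nb .#.: next=#  (t=0,i=9, bit2=1)
  nb ..#: next=#  (t=0,i=1, bit1=1)
  nb ...: next=#  (t=0,i=7, bit0=1)
  bits 11010111 = 215

215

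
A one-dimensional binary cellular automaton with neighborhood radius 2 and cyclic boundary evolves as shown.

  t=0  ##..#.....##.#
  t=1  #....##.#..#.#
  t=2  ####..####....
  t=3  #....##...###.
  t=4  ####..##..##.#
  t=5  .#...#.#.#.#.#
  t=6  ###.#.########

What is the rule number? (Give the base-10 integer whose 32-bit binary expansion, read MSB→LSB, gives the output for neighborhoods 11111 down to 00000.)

2243524486

  nb #####: next=#  (t=4,i=1, bit31=1)
  nb ####.: next=.  (t=2,i=2, bit30=0)
  nb ###.#: next=.  (t=3,i=12, bit29=0)
  nb ###..: next=.  (t=0,i=1, bit28=0)
  nb ##.##: next=.  (t=0,i=12, bit27=0)
  nb ##.#.: next=#  (t=1,i=7, bit26=1)
  nb ##..#: next=.  (t=0,i=2, bit25=0)
  nb ##...: next=#  (t=1,i=1, bit24=1)
  nb #.###: next=#  (t=0,i=13, bit23=1)
  nb #.##.: next=.  (t=1,i=13, bit22=0)
  nb #.#.#: next=#  (t=5,i=7, bit21=1)
  nb #.#..: next=#  (t=1,i=8, bit20=1)
  nb #..##: next=#  (t=2,i=5, bit19=1)
  nb #..#.: next=.  (t=0,i=3, bit18=0)
  nb #...#: next=.  (t=3,i=8, bit17=0)
  nb #....: next=#  (t=0,i=6, bit16=1)
  nb .####: next=.  (t=2,i=1, bit15=0)
  nb .###.: next=#  (t=0,i=0, bit14=1)
  nb .##.#: next=#  (t=0,i=11, bit13=1)
  nb .##..: next=#  (t=1,i=0, bit12=1)
  nb .#.##: next=.  (t=1,i=12, bit11=0)
  nb .#.#.: next=#  (t=5,i=0, bit10=1)
  nb .#..#: next=#  (t=1,i=9, bit9=1)
  nb .#...: next=#  (t=0,i=5, bit8=1)
  nb ..###: next=#  (t=2,i=0, bit7=1)
  nb ..##.: next=.  (t=0,i=10, bit6=0)
  nb ..#.#: next=.  (t=1,i=11, bit5=0)
  nb ..#..: next=.  (t=0,i=4, bit4=0)
  nb ...##: next=.  (t=0,i=9, bit3=0)
  nb ...#.: next=#  (t=5,i=4, bit2=1)
  nb ....#: next=#  (t=0,i=8, bit1=1)
  nb .....: next=.  (t=0,i=7, bit0=0)
  bits 10000101101110010111011110000110 = 2243524486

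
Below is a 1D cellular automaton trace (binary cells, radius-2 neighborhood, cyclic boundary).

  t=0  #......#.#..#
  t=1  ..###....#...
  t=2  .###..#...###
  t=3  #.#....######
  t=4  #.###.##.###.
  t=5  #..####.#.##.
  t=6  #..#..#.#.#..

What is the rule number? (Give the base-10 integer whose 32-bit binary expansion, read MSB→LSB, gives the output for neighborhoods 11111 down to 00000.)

  #####|#  b31=1 t=3,i=9
  ####.|.  b30=0 t=3,i=12
  ###.#|#  b29=1 t=2,i=12
  ###..|.  b28=0 t=1,i=4
  ##.##|#  b27=1 t=2,i=0
  ##.#.|.  b26=0 t=3,i=1
  ##..#|.  b25=0 t=2,i=4
  ##...|.  b24=0 t=0,i=1
  #.###|.  b23=0 t=2,i=1
  #.##.|#  b22=1 t=4,i=6
  #.#.#|#  b21=1 t=4,i=0
  #.#..|#  b20=1 t=0,i=9
  #..##|.  b19=0 t=0,i=11
  #..#.|.  b18=0 t=2,i=5
  #...#|#  b17=1 t=2,i=8
  #....|#  b16=1 t=0,i=2
  .####|.  b15=0 t=3,i=8
  .###.|#  b14=1 t=1,i=3
  .##.#|.  b13=0 t=4,i=7
  .##..|.  b12=0 t=0,i=0
  .#.##|.  b11=0 t=4,i=1
  .#.#.|.  b10=0 t=0,i=8
  .#..#|.  b9=0 t=0,i=10
  .#...|#  b8=1 t=1,i=10
  ..###|#  b7=1 t=1,i=2
  ..##.|.  b6=0 t=0,i=12
  ..#.#|.  b5=0 t=0,i=7
  ..#..|.  b4=0 t=1,i=9
  ...##|#  b3=1 t=1,i=1
  ...#.|.  b2=0 t=0,i=6
  ....#|.  b1=0 t=0,i=5
  .....|#  b0=1 t=0,i=3
  bits 10101000011100110100000110001001 = 2826125705

2826125705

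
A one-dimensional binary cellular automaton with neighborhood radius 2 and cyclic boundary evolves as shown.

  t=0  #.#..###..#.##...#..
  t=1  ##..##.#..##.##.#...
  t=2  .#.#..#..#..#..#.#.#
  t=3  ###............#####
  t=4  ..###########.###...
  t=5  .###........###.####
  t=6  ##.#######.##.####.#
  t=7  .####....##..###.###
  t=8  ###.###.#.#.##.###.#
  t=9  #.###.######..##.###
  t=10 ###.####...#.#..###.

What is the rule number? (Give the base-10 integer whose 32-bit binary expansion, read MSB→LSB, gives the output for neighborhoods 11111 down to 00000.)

  #####|.  b31=0 t=3,i=0
  ####.|.  b30=0 t=3,i=1
  ###.#|#  b29=1 t=4,i=12
  ###..|#  b28=1 t=0,i=7
  ##.##|#  b27=1 t=1,i=12
  ##.#.|#  b26=1 t=1,i=6
  ##..#|.  b25=0 t=0,i=8
  ##...|#  b24=1 t=0,i=14
  #.###|#  b23=1 t=4,i=14
  #.##.|.  b22=0 t=0,i=12
  #.#.#|#  b21=1 t=2,i=1
  #.#..|.  b20=0 t=0,i=2
  #..##|#  b19=1 t=0,i=4
  #..#.|.  b18=0 t=0,i=9
  #...#|.  b17=0 t=0,i=15
  #....|#  b16=1 t=3,i=4
  .####|#  b15=1 t=3,i=16
  .###.|.  b14=0 t=0,i=6
  .##.#|.  b13=0 t=1,i=5
  .##..|#  b12=1 t=0,i=13
  .#.##|#  b11=1 t=0,i=11
  .#.#.|#  b10=1 t=0,i=1
  .#..#|.  b9=0 t=0,i=3
  .#...|#  b8=1 t=1,i=17
  ..###|#  b7=1 t=0,i=5
  ..##.|.  b6=0 t=1,i=0
  ..#.#|#  b5=1 t=0,i=0
  ..#..|.  b4=0 t=0,i=17
  ...##|#  b3=1 t=1,i=19
  ...#.|#  b2=1 t=0,i=16
  ....#|.  b1=0 t=3,i=13
  .....|#  b0=1 t=3,i=5
  bits 00111101101010011001110110101101 = 1034526125

1034526125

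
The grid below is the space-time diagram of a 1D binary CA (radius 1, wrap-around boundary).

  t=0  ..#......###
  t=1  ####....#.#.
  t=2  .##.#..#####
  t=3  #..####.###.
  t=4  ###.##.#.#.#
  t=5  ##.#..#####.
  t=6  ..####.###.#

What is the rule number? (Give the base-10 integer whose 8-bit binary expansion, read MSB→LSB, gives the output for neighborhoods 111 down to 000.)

182

  [7] ### => #  t=0,i=10
  [6] ##. => .  t=0,i=11
  [5] #.# => #  t=1,i=9
  [4] #.. => #  t=0,i=0
  [3] .## => .  t=0,i=9
  [2] .#. => #  t=0,i=2
  [1] ..# => #  t=0,i=1
  [0] ... => .  t=0,i=4
  bits 10110110 = 182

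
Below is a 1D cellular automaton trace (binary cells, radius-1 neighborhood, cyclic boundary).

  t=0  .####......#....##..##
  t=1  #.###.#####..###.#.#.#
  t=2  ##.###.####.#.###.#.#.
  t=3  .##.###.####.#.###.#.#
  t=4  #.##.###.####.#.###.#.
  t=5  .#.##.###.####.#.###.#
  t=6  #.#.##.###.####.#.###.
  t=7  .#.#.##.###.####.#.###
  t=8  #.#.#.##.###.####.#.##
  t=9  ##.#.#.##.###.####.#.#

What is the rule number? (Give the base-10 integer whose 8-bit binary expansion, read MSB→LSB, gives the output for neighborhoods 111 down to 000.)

227

  [7] ### => #  t=0,i=2
  [6] ##. => #  t=0,i=4
  [5] #.# => #  t=0,i=0
  [4] #.. => .  t=0,i=5
  [3] .## => .  t=0,i=1
  [2] .#. => .  t=0,i=11
  [1] ..# => #  t=0,i=10
  [0] ... => #  t=0,i=6
  bits 11100011 = 227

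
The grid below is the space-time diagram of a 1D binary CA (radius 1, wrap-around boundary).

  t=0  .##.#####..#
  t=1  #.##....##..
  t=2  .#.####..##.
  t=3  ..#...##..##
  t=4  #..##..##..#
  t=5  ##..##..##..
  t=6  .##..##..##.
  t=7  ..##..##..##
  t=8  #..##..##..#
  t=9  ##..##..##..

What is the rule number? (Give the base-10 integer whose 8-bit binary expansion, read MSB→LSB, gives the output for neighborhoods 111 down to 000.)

  ###|.  b7=0 t=0,i=5
  ##.|#  b6=1 t=0,i=2
  #.#|#  b5=1 t=0,i=0
  #..|#  b4=1 t=0,i=9
  .##|.  b3=0 t=0,i=1
  .#.|.  b2=0 t=0,i=11
  ..#|.  b1=0 t=0,i=10
  ...|#  b0=1 t=1,i=5
  bits 01110001 = 113

113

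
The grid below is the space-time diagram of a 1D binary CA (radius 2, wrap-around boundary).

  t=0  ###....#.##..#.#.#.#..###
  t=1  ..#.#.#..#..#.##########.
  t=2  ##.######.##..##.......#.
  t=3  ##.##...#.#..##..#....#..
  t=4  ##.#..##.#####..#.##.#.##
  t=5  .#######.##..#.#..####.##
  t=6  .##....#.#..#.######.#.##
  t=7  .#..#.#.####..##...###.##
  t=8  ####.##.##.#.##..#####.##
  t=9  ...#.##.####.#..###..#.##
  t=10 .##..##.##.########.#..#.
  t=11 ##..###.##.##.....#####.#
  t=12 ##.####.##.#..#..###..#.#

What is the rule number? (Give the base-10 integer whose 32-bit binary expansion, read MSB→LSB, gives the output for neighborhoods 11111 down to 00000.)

889186252

  [31] ##### => .  t=0,i=0
  [30] ####. => .  t=0,i=1
  [29] ###.# => #  t=2,i=8
  [28] ###.. => #  t=0,i=2
  [27] ##.## => .  t=2,i=2
  [26] ##.#. => #  t=4,i=2
  [25] ##..# => .  t=0,i=11
  [24] ##... => .  t=0,i=3
  [23] #.### => #  t=1,i=14
  [22] #.##. => #  t=0,i=9
  [21] #.#.# => #  t=0,i=15
  [20] #.#.. => #  t=0,i=19
  [19] #..## => #  t=0,i=21
  [18] #..#. => #  t=0,i=12
  [17] #...# => #  t=1,i=0
  [16] #.... => #  t=0,i=4
  [15] .#### => #  t=0,i=23
  [14] .###. => #  t=7,i=20
  [13] .##.# => #  t=2,i=1
  [12] .##.. => .  t=0,i=10
  [11] .#.## => .  t=0,i=8
  [10] .#.#. => #  t=0,i=14
  [9] .#..# => #  t=0,i=20
  [8] .#... => #  t=3,i=18
  [7] ..### => #  t=0,i=22
  [6] ..##. => #  t=2,i=14
  [5] ..#.# => .  t=0,i=7
  [4] ..#.. => .  t=1,i=9
  [3] ...## => #  t=7,i=18
  [2] ...#. => #  t=0,i=6
  [1] ....# => .  t=0,i=5
  [0] ..... => .  t=2,i=18
  bits 00110100111111111110011111001100 = 889186252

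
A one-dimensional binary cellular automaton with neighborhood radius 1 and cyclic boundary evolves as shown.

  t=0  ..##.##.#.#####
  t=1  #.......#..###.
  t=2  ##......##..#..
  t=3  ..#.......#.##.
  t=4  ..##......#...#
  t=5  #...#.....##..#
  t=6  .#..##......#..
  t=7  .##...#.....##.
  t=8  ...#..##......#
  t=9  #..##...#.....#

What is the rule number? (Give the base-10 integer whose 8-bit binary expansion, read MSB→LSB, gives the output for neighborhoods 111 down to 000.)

148

  ### -> #   bit 7 = 1  t=0,i=11
  ##. -> .   bit 6 = 0  t=0,i=3
  #.# -> .   bit 5 = 0  t=0,i=4
  #.. -> #   bit 4 = 1  t=0,i=0
  .## -> .   bit 3 = 0  t=0,i=2
  .#. -> #   bit 2 = 1  t=0,i=8
  ..# -> .   bit 1 = 0  t=0,i=1
  ... -> .   bit 0 = 0  t=1,i=2
  bits 10010100 = 148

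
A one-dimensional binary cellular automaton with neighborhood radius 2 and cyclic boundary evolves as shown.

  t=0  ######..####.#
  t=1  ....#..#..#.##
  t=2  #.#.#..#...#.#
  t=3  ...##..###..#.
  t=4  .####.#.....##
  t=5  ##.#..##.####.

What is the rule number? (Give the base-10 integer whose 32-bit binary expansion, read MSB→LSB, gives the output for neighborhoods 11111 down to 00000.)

  #####|.  b31=0 t=0,i=1
  ####.|#  b30=1 t=0,i=4
  ###.#|.  b29=0 t=0,i=11
  ###..|.  b28=0 t=0,i=5
  ##.##|#  b27=1 t=0,i=12
  ##.#.|.  b26=0 t=2,i=1
  ##..#|.  b25=0 t=0,i=6
  ##...|#  b24=1 t=1,i=0
  #.###|#  b23=1 t=0,i=13
  #.##.|.  b22=0 t=1,i=12
  #.#.#|.  b21=0 t=2,i=2
  #.#..|#  b20=1 t=2,i=4
  #..##|#  b19=1 t=0,i=7
  #..#.|.  b18=0 t=1,i=6
  #...#|#  b17=1 t=2,i=9
  #....|.  b16=0 t=1,i=1
  .####|.  b15=0 t=0,i=0
  .###.|.  b14=0 t=3,i=8
  .##.#|.  b13=0 t=2,i=0
  .##..|#  b12=1 t=1,i=13
  .#.##|#  b11=1 t=1,i=11
  .#.#.|#  b10=1 t=2,i=3
  .#..#|.  b9=0 t=1,i=5
  .#...|#  b8=1 t=2,i=8
  ..###|.  b7=0 t=0,i=8
  ..##.|#  b6=1 t=3,i=3
  ..#.#|.  b5=0 t=1,i=10
  ..#..|#  b4=1 t=1,i=4
  ...##|#  b3=1 t=3,i=2
  ...#.|.  b2=0 t=1,i=3
  ....#|#  b1=1 t=1,i=2
  .....|#  b0=1 t=4,i=9
  bits 01001001100110100001110101011011 = 1234836827

1234836827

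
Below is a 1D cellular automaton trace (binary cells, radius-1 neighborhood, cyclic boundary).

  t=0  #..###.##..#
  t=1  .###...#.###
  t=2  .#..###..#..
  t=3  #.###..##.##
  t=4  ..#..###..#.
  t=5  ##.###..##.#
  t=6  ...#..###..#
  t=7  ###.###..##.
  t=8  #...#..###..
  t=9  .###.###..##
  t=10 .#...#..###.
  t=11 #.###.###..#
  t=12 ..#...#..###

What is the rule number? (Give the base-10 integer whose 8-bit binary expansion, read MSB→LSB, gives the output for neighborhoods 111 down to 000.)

  ###|.  b7=0 t=0,i=4
  ##.|.  b6=0 t=0,i=0
  #.#|.  b5=0 t=0,i=6
  #..|#  b4=1 t=0,i=1
  .##|#  b3=1 t=0,i=3
  .#.|.  b2=0 t=1,i=7
  ..#|#  b1=1 t=0,i=2
  ...|#  b0=1 t=1,i=5
  bits 00011011 = 27

27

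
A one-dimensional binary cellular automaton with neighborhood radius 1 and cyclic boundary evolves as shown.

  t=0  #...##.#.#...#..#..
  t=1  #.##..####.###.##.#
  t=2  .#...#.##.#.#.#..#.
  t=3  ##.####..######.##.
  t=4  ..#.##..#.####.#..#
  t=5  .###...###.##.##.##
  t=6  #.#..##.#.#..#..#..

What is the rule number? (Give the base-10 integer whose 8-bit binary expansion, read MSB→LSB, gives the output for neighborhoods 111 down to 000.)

167

  [7] ### => #  t=1,i=7
  [6] ##. => .  t=0,i=5
  [5] #.# => #  t=0,i=6
  [4] #.. => .  t=0,i=1
  [3] .## => .  t=0,i=4
  [2] .#. => #  t=0,i=0
  [1] ..# => #  t=0,i=3
  [0] ... => #  t=0,i=2
  bits 10100111 = 167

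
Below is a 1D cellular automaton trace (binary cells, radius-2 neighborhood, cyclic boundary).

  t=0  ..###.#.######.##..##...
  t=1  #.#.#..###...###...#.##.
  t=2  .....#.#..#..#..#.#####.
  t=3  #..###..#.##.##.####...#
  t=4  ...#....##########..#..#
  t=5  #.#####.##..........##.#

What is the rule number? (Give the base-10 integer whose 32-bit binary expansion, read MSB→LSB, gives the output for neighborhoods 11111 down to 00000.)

700558326

  nb #####: next=.  (t=0,i=10, bit31=0)
  nb ####.: next=.  (t=0,i=12, bit30=0)
  nb ###.#: next=#  (t=0,i=4, bit29=1)
  nb ###..: next=.  (t=1,i=9, bit28=0)
  nb ##.##: next=#  (t=0,i=14, bit27=1)
  nb ##.#.: next=.  (t=0,i=5, bit26=0)
  nb ##..#: next=.  (t=0,i=17, bit25=0)
  nb ##...: next=#  (t=0,i=21, bit24=1)
  nb #.###: next=#  (t=0,i=8, bit23=1)
  nb #.##.: next=#  (t=0,i=15, bit22=1)
  nb #.#.#: next=.  (t=0,i=6, bit21=0)
  nb #.#..: next=.  (t=1,i=4, bit20=0)
  nb #..##: next=.  (t=0,i=18, bit19=0)
  nb #..#.: next=.  (t=2,i=9, bit18=0)
  nb #...#: next=.  (t=1,i=11, bit17=0)
  nb #....: next=#  (t=0,i=22, bit16=1)
  nb .####: next=#  (t=0,i=9, bit15=1)
  nb .###.: next=.  (t=0,i=3, bit14=0)
  nb .##.#: next=#  (t=1,i=22, bit13=1)
  nb .##..: next=.  (t=0,i=16, bit12=0)
  nb .#.##: next=#  (t=0,i=7, bit11=1)
  nb .#.#.: next=.  (t=1,i=1, bit10=0)
  nb .#..#: next=#  (t=1,i=5, bit9=1)
  nb .#...: next=#  (t=4,i=0, bit8=1)
  nb ..###: next=#  (t=0,i=2, bit7=1)
  nb ..##.: next=#  (t=0,i=19, bit6=1)
  nb ..#.#: next=#  (t=1,i=19, bit5=1)
  nb ..#..: next=#  (t=2,i=10, bit4=1)
  nb ...##: next=.  (t=0,i=1, bit3=0)
  nb ...#.: next=#  (t=1,i=18, bit2=1)
  nb ....#: next=#  (t=0,i=0, bit1=1)
  nb .....: next=.  (t=0,i=23, bit0=0)
  bits 00101001110000011010101111110110 = 700558326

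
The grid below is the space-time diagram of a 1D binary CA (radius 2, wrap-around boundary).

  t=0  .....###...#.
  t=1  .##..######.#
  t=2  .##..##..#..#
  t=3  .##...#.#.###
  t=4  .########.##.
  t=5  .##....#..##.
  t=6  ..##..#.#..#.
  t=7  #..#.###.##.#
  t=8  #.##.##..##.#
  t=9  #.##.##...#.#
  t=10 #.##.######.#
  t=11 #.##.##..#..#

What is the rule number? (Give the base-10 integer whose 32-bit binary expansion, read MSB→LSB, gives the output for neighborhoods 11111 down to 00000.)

  ##### -> .   bit 31 = 0  t=1,i=7
  ####. -> #   bit 30 = 1  t=1,i=9
  ###.# -> .   bit 29 = 0  t=1,i=10
  ###.. -> #   bit 28 = 1  t=0,i=7
  ##.## -> .   bit 27 = 0  t=3,i=0
  ##.#. -> .   bit 26 = 0  t=1,i=11
  ##..# -> .   bit 25 = 0  t=1,i=3
  ##... -> #   bit 24 = 1  t=0,i=8
  #.### -> #   bit 23 = 1  t=3,i=10
  #.##. -> #   bit 22 = 1  t=1,i=1
  #.#.# -> #   bit 21 = 1  t=1,i=12
  #.#.. -> .   bit 20 = 0  t=6,i=8
  #..## -> .   bit 19 = 0  t=1,i=4
  #..#. -> #   bit 18 = 1  t=2,i=8
  #...# -> #   bit 17 = 1  t=0,i=9
  #.... -> .   bit 16 = 0  t=0,i=0
  .#### -> #   bit 15 = 1  t=1,i=6
  .###. -> #   bit 14 = 1  t=0,i=6
  .##.# -> #   bit 13 = 1  t=7,i=10
  .##.. -> #   bit 12 = 1  t=1,i=2
  .#.## -> .   bit 11 = 0  t=1,i=0
  .#.#. -> #   bit 10 = 1  t=3,i=7
  .#..# -> #   bit 9 = 1  t=2,i=10
  .#... -> #   bit 8 = 1  t=0,i=12
  ..### -> #   bit 7 = 1  t=0,i=5
  ..##. -> .   bit 6 = 0  t=2,i=5
  ..#.# -> #   bit 5 = 1  t=2,i=12
  ..#.. -> .   bit 4 = 0  t=0,i=11
  ...## -> .   bit 3 = 0  t=0,i=4
  ...#. -> #   bit 2 = 1  t=0,i=10
  ....# -> .   bit 1 = 0  t=0,i=3
  ..... -> #   bit 0 = 1  t=0,i=1
  bits 01010001111001101111011110100101 = 1374091173

1374091173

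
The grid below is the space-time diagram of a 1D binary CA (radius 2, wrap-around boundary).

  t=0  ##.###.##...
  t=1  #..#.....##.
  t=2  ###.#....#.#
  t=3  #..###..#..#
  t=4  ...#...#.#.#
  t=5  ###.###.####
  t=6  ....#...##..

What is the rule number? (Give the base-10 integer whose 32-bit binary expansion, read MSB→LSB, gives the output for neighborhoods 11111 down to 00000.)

  nb #####: next=.  (t=5,i=0, bit31=0)
  nb ####.: next=.  (t=2,i=1, bit30=0)
  nb ###.#: next=.  (t=0,i=5, bit29=0)
  nb ###..: next=.  (t=3,i=5, bit28=0)
  nb ##.##: next=.  (t=0,i=2, bit27=0)
  nb ##.#.: next=#  (t=1,i=11, bit26=1)
  nb ##..#: next=.  (t=3,i=1, bit25=0)
  nb ##...: next=#  (t=0,i=9, bit24=1)
  nb #.###: next=#  (t=0,i=3, bit23=1)
  nb #.##.: next=.  (t=0,i=7, bit22=0)
  nb #.#.#: next=#  (t=4,i=9, bit21=1)
  nb #.#..: next=#  (t=1,i=0, bit20=1)
  nb #..##: next=.  (t=3,i=2, bit19=0)
  nb #..#.: next=#  (t=1,i=2, bit18=1)
  nb #...#: next=#  (t=0,i=10, bit17=1)
  nb #....: next=.  (t=1,i=5, bit16=0)
  nb .####: next=#  (t=2,i=0, bit15=1)
  nb .###.: next=.  (t=0,i=4, bit14=0)
  nb .##.#: next=.  (t=0,i=1, bit13=0)
  nb .##..: next=.  (t=0,i=8, bit12=0)
  nb .#.##: next=.  (t=2,i=10, bit11=0)
  nb .#.#.: next=#  (t=4,i=8, bit10=1)
  nb .#..#: next=#  (t=1,i=1, bit9=1)
  nb .#...: next=#  (t=1,i=4, bit8=1)
  nb ..###: next=#  (t=3,i=3, bit7=1)
  nb ..##.: next=#  (t=0,i=0, bit6=1)
  nb ..#.#: next=.  (t=2,i=9, bit5=0)
  nb ..#..: next=.  (t=1,i=3, bit4=0)
  nb ...##: next=.  (t=0,i=11, bit3=0)
  nb ...#.: next=#  (t=2,i=8, bit2=1)
  nb ....#: next=.  (t=1,i=7, bit1=0)
  nb .....: next=.  (t=1,i=6, bit0=0)
  bits 00000101101101101000011111000100 = 95848388

95848388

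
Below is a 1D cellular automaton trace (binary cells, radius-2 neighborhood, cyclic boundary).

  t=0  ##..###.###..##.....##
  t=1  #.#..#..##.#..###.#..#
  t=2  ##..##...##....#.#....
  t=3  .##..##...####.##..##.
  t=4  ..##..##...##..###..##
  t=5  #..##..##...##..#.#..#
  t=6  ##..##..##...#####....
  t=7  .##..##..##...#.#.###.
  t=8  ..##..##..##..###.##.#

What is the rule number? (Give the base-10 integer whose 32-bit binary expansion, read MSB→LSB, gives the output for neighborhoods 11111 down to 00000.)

  ##### -> .   bit 31 = 0  t=6,i=15
  ####. -> #   bit 30 = 1  t=0,i=0
  ###.# -> .   bit 29 = 0  t=0,i=6
  ###.. -> .   bit 28 = 0  t=0,i=1
  ##.## -> .   bit 27 = 0  t=0,i=7
  ##.#. -> #   bit 26 = 1  t=1,i=1
  ##..# -> #   bit 25 = 1  t=0,i=2
  ##... -> #   bit 24 = 1  t=0,i=15
  #.### -> #   bit 23 = 1  t=0,i=8
  #.##. -> #   bit 22 = 1  t=3,i=15
  #.#.# -> #   bit 21 = 1  t=7,i=16
  #.#.. -> .   bit 20 = 0  t=1,i=2
  #..## -> .   bit 19 = 0  t=0,i=3
  #..#. -> #   bit 18 = 1  t=1,i=4
  #...# -> .   bit 17 = 0  t=2,i=7
  #.... -> #   bit 16 = 1  t=0,i=16
  .#### -> #   bit 15 = 1  t=0,i=21
  .###. -> #   bit 14 = 1  t=0,i=5
  .##.# -> #   bit 13 = 1  t=1,i=0
  .##.. -> #   bit 12 = 1  t=0,i=14
  .#.## -> .   bit 11 = 0  t=7,i=17
  .#.#. -> #   bit 10 = 1  t=2,i=16
  .#..# -> .   bit 9 = 0  t=1,i=3
  .#... -> .   bit 8 = 0  t=2,i=18
  ..### -> .   bit 7 = 0  t=0,i=4
  ..##. -> .   bit 6 = 0  t=0,i=13
  ..#.# -> #   bit 5 = 1  t=2,i=15
  ..#.. -> #   bit 4 = 1  t=1,i=5
  ...## -> .   bit 3 = 0  t=0,i=19
  ...#. -> .   bit 2 = 0  t=2,i=14
  ....# -> #   bit 1 = 1  t=0,i=18
  ..... -> .   bit 0 = 0  t=0,i=17
  bits 01000111111001011111010000110010 = 1206252594

1206252594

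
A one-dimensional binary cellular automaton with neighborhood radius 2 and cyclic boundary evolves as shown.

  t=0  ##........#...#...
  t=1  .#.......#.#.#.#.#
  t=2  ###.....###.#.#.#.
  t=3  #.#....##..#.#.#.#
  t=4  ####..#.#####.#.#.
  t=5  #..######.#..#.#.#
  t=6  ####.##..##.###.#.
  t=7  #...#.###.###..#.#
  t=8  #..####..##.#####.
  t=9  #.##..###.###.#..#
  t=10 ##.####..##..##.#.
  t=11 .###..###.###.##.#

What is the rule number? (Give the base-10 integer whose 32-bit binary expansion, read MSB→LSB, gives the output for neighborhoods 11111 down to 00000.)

2661039532

  [31] ##### => #  t=4,i=10
  [30] ####. => .  t=4,i=2
  [29] ###.# => .  t=2,i=10
  [28] ###.. => #  t=2,i=2
  [27] ##.## => #  t=6,i=4
  [26] ##.#. => #  t=2,i=11
  [25] ##..# => #  t=3,i=9
  [24] ##... => .  t=0,i=2
  [23] #.### => #  t=2,i=0
  [22] #.##. => .  t=3,i=17
  [21] #.#.# => .  t=1,i=11
  [20] #.#.. => #  t=1,i=1
  [19] #..## => #  t=5,i=2
  [18] #..#. => #  t=3,i=10
  [17] #...# => .  t=0,i=12
  [16] #.... => .  t=0,i=3
  [15] .#### => .  t=4,i=1
  [14] .###. => .  t=2,i=1
  [13] .##.# => #  t=3,i=0
  [12] .##.. => #  t=0,i=1
  [11] .#.## => #  t=2,i=17
  [10] .#.#. => #  t=1,i=0
  [9] .#..# => .  t=5,i=11
  [8] .#... => #  t=0,i=11
  [7] ..### => #  t=2,i=8
  [6] ..##. => .  t=0,i=0
  [5] ..#.# => #  t=1,i=9
  [4] ..#.. => .  t=0,i=10
  [3] ...## => #  t=0,i=17
  [2] ...#. => #  t=0,i=9
  [1] ....# => .  t=0,i=8
  [0] ..... => .  t=0,i=4
  bits 10011110100111000011110110101100 = 2661039532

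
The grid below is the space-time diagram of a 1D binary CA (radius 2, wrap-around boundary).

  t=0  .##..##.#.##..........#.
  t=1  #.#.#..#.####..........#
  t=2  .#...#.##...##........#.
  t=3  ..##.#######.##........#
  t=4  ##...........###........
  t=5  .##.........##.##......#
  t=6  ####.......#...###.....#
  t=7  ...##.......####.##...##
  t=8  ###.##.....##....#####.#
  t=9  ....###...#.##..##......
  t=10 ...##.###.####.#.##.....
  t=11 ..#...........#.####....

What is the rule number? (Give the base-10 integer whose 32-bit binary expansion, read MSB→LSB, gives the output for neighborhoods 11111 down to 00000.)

  [31] ##### => .  t=3,i=7
  [30] ####. => .  t=1,i=11
  [29] ###.# => .  t=3,i=11
  [28] ###.. => #  t=1,i=12
  [27] ##.## => .  t=3,i=4
  [26] ##.#. => #  t=0,i=7
  [25] ##..# => .  t=0,i=3
  [24] ##... => #  t=0,i=12
  [23] #.### => .  t=1,i=9
  [22] #.##. => #  t=0,i=10
  [21] #.#.# => .  t=0,i=8
  [20] #.#.. => .  t=1,i=4
  [19] #..## => #  t=0,i=0
  [18] #..#. => .  t=1,i=6
  [17] #...# => #  t=2,i=3
  [16] #.... => .  t=0,i=13
  [15] .#### => .  t=1,i=10
  [14] .###. => .  t=4,i=14
  [13] .##.# => .  t=0,i=6
  [12] .##.. => #  t=0,i=2
  [11] .#.## => #  t=0,i=9
  [10] .#.#. => .  t=1,i=3
  [9] .#..# => #  t=0,i=23
  [8] .#... => #  t=2,i=2
  [7] ..### => #  t=4,i=13
  [6] ..##. => .  t=0,i=1
  [5] ..#.# => #  t=1,i=7
  [4] ..#.. => .  t=0,i=22
  [3] ...## => #  t=1,i=22
  [2] ...#. => .  t=0,i=21
  [1] ....# => .  t=0,i=20
  [0] ..... => .  t=0,i=14
  bits 00010101010010100001101110101000 = 357178280

357178280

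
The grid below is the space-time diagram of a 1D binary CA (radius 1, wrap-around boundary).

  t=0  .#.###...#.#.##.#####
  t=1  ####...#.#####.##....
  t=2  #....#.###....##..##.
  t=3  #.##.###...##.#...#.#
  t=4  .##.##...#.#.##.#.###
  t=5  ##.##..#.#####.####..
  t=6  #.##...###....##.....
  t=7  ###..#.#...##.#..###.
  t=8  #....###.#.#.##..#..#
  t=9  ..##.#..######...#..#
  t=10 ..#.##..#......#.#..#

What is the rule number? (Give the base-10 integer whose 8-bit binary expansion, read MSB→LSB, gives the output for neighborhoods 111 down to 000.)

45

  ### -> .   bit 7 = 0  t=0,i=4
  ##. -> .   bit 6 = 0  t=0,i=5
  #.# -> #   bit 5 = 1  t=0,i=0
  #.. -> .   bit 4 = 0  t=0,i=6
  .## -> #   bit 3 = 1  t=0,i=3
  .#. -> #   bit 2 = 1  t=0,i=1
  ..# -> .   bit 1 = 0  t=0,i=8
  ... -> #   bit 0 = 1  t=0,i=7
  bits 00101101 = 45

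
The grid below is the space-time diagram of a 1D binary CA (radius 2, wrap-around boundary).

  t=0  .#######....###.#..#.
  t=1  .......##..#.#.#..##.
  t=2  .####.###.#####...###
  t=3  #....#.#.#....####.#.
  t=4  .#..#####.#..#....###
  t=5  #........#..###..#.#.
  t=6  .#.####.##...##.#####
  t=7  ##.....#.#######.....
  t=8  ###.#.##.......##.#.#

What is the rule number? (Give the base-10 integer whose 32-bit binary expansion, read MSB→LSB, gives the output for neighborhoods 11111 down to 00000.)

  [31] ##### => .  t=0,i=3
  [30] ####. => .  t=0,i=6
  [29] ###.# => .  t=0,i=14
  [28] ###.. => #  t=0,i=7
  [27] ##.## => #  t=2,i=0
  [26] ##.#. => #  t=0,i=15
  [25] ##..# => .  t=1,i=9
  [24] ##... => #  t=0,i=8
  [23] #.### => .  t=2,i=1
  [22] #.##. => .  t=6,i=8
  [21] #.#.# => #  t=1,i=13
  [20] #.#.. => .  t=0,i=16
  [19] #..## => .  t=0,i=0
  [18] #..#. => #  t=0,i=18
  [17] #...# => #  t=2,i=16
  [16] #.... => .  t=0,i=9
  [15] .#### => .  t=0,i=2
  [14] .###. => #  t=0,i=13
  [13] .##.# => #  t=6,i=14
  [12] .##.. => #  t=1,i=8
  [11] .#.## => .  t=6,i=2
  [10] .#.#. => #  t=1,i=12
  [9] .#..# => .  t=0,i=17
  [8] .#... => #  t=3,i=1
  [7] ..### => .  t=0,i=1
  [6] ..##. => #  t=1,i=7
  [5] ..#.# => #  t=1,i=11
  [4] ..#.. => #  t=0,i=19
  [3] ...## => #  t=0,i=11
  [2] ...#. => #  t=3,i=4
  [1] ....# => .  t=0,i=10
  [0] ..... => #  t=1,i=1
  bits 00011101001001100111010101111101 = 489059709

489059709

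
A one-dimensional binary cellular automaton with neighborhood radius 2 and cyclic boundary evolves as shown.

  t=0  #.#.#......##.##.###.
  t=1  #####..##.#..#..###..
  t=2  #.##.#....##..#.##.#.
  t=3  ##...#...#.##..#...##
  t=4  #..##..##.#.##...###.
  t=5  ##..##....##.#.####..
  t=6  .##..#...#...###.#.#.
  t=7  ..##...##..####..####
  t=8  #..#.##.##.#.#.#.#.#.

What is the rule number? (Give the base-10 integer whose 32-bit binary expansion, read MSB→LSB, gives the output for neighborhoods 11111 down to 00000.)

3400687245

  ##### -> #   bit 31 = 1  t=1,i=2
  ####. -> #   bit 30 = 1  t=1,i=3
  ###.# -> .   bit 29 = 0  t=0,i=19
  ###.. -> .   bit 28 = 0  t=1,i=4
  ##.## -> #   bit 27 = 1  t=0,i=13
  ##.#. -> .   bit 26 = 0  t=0,i=20
  ##..# -> #   bit 25 = 1  t=1,i=5
  ##... -> .   bit 24 = 0  t=3,i=2
  #.### -> #   bit 23 = 1  t=0,i=17
  #.##. -> .   bit 22 = 0  t=0,i=14
  #.#.# -> #   bit 21 = 1  t=0,i=0
  #.#.. -> #   bit 20 = 1  t=0,i=4
  #..## -> .   bit 19 = 0  t=1,i=6
  #..#. -> .   bit 18 = 0  t=1,i=12
  #...# -> #   bit 17 = 1  t=3,i=3
  #.... -> .   bit 16 = 0  t=0,i=6
  .#### -> .   bit 15 = 0  t=1,i=1
  .###. -> #   bit 14 = 1  t=0,i=18
  .##.# -> .   bit 13 = 0  t=0,i=12
  .##.. -> #   bit 12 = 1  t=2,i=11
  .#.## -> #   bit 11 = 1  t=2,i=1
  .#.#. -> #   bit 10 = 1  t=0,i=1
  .#..# -> #   bit 9 = 1  t=1,i=11
  .#... -> .   bit 8 = 0  t=0,i=5
  ..### -> #   bit 7 = 1  t=1,i=0
  ..##. -> .   bit 6 = 0  t=0,i=11
  ..#.# -> .   bit 5 = 0  t=2,i=14
  ..#.. -> .   bit 4 = 0  t=1,i=13
  ...## -> #   bit 3 = 1  t=0,i=10
  ...#. -> #   bit 2 = 1  t=3,i=4
  ....# -> .   bit 1 = 0  t=0,i=9
  ..... -> #   bit 0 = 1  t=0,i=7
  bits 11001010101100100101111010001101 = 3400687245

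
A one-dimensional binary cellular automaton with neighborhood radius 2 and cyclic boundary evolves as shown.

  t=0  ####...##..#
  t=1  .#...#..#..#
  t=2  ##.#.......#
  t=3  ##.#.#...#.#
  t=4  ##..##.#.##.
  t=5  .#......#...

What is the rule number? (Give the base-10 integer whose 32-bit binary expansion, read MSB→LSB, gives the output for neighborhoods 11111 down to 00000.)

  [31] ##### => #  t=0,i=1
  [30] ####. => .  t=0,i=2
  [29] ###.# => #  t=2,i=1
  [28] ###.. => .  t=0,i=3
  [27] ##.## => .  t=4,i=11
  [26] ##.#. => .  t=2,i=2
  [25] ##..# => .  t=0,i=9
  [24] ##... => .  t=0,i=4
  [23] #.### => .  t=3,i=11
  [22] #.##. => .  t=4,i=0
  [21] #.#.# => .  t=3,i=3
  [20] #.#.. => #  t=1,i=1
  [19] #..## => .  t=0,i=10
  [18] #..#. => .  t=1,i=7
  [17] #...# => #  t=0,i=5
  [16] #.... => #  t=2,i=5
  [15] .#### => .  t=0,i=0
  [14] .###. => #  t=2,i=0
  [13] .##.# => .  t=4,i=5
  [12] .##.. => #  t=0,i=8
  [11] .#.## => #  t=3,i=10
  [10] .#.#. => #  t=1,i=0
  [9] .#..# => .  t=1,i=6
  [8] .#... => .  t=1,i=2
  [7] ..### => #  t=0,i=11
  [6] ..##. => .  t=0,i=7
  [5] ..#.# => #  t=1,i=11
  [4] ..#.. => .  t=1,i=5
  [3] ...## => .  t=0,i=6
  [2] ...#. => .  t=1,i=4
  [1] ....# => #  t=2,i=9
  [0] ..... => .  t=2,i=6
  bits 10100000000100110101110010100010 = 2685623458

2685623458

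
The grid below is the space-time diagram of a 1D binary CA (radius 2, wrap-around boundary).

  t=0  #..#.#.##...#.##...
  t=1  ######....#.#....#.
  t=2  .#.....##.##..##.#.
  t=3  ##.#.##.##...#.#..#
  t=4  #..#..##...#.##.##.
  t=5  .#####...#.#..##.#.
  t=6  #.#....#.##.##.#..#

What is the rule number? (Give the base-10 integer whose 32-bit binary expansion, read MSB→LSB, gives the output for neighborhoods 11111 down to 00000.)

137356858

  ##### -> .   bit 31 = 0  t=1,i=2
  ####. -> .   bit 30 = 0  t=1,i=4
  ###.# -> .   bit 29 = 0  t=3,i=1
  ###.. -> .   bit 28 = 0  t=1,i=5
  ##.## -> #   bit 27 = 1  t=2,i=9
  ##.#. -> .   bit 26 = 0  t=2,i=16
  ##..# -> .   bit 25 = 0  t=2,i=12
  ##... -> .   bit 24 = 0  t=0,i=9
  #.### -> .   bit 23 = 0  t=1,i=0
  #.##. -> .   bit 22 = 0  t=0,i=7
  #.#.# -> #   bit 21 = 1  t=0,i=5
  #.#.. -> .   bit 20 = 0  t=1,i=12
  #..## -> #   bit 19 = 1  t=2,i=13
  #..#. -> #   bit 18 = 1  t=0,i=2
  #...# -> #   bit 17 = 1  t=0,i=10
  #.... -> #   bit 16 = 1  t=1,i=7
  .#### -> #   bit 15 = 1  t=1,i=1
  .###. -> #   bit 14 = 1  t=3,i=0
  .##.# -> #   bit 13 = 1  t=2,i=8
  .##.. -> .   bit 12 = 0  t=0,i=8
  .#.## -> .   bit 11 = 0  t=0,i=6
  .#.#. -> #   bit 10 = 1  t=0,i=4
  .#..# -> #   bit 9 = 1  t=0,i=1
  .#... -> .   bit 8 = 0  t=1,i=13
  ..### -> .   bit 7 = 0  t=3,i=18
  ..##. -> .   bit 6 = 0  t=2,i=7
  ..#.# -> #   bit 5 = 1  t=0,i=3
  ..#.. -> #   bit 4 = 1  t=0,i=0
  ...## -> #   bit 3 = 1  t=2,i=6
  ...#. -> .   bit 2 = 0  t=0,i=11
  ....# -> #   bit 1 = 1  t=1,i=8
  ..... -> .   bit 0 = 0  t=2,i=4
  bits 00001000001011111110011000111010 = 137356858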